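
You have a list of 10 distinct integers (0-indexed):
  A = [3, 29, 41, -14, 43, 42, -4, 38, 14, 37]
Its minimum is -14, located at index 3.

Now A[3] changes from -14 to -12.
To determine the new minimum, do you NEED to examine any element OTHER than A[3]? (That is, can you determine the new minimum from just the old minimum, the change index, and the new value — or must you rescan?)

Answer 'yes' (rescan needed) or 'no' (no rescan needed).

Old min = -14 at index 3
Change at index 3: -14 -> -12
Index 3 WAS the min and new value -12 > old min -14. Must rescan other elements to find the new min.
Needs rescan: yes

Answer: yes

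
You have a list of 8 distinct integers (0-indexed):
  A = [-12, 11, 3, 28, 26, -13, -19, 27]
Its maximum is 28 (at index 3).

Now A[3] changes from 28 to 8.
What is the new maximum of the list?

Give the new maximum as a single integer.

Answer: 27

Derivation:
Old max = 28 (at index 3)
Change: A[3] 28 -> 8
Changed element WAS the max -> may need rescan.
  Max of remaining elements: 27
  New max = max(8, 27) = 27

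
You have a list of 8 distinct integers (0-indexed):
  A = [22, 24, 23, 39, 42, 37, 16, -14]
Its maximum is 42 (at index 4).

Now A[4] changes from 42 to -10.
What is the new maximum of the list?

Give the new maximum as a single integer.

Answer: 39

Derivation:
Old max = 42 (at index 4)
Change: A[4] 42 -> -10
Changed element WAS the max -> may need rescan.
  Max of remaining elements: 39
  New max = max(-10, 39) = 39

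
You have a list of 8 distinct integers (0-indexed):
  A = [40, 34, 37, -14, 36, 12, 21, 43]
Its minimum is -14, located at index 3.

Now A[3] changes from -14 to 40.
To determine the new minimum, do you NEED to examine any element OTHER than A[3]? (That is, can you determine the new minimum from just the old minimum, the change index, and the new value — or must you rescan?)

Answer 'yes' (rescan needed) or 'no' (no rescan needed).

Old min = -14 at index 3
Change at index 3: -14 -> 40
Index 3 WAS the min and new value 40 > old min -14. Must rescan other elements to find the new min.
Needs rescan: yes

Answer: yes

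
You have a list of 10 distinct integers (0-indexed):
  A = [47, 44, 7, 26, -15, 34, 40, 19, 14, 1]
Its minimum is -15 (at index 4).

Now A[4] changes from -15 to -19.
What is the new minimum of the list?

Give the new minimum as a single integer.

Answer: -19

Derivation:
Old min = -15 (at index 4)
Change: A[4] -15 -> -19
Changed element WAS the min. Need to check: is -19 still <= all others?
  Min of remaining elements: 1
  New min = min(-19, 1) = -19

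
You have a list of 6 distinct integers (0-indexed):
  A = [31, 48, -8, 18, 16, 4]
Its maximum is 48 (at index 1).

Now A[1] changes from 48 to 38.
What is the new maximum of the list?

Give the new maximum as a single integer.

Old max = 48 (at index 1)
Change: A[1] 48 -> 38
Changed element WAS the max -> may need rescan.
  Max of remaining elements: 31
  New max = max(38, 31) = 38

Answer: 38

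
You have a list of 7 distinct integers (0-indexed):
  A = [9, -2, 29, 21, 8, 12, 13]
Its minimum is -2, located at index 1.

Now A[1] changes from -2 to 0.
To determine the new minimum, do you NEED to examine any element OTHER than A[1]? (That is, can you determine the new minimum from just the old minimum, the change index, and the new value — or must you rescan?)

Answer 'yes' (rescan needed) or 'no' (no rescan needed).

Answer: yes

Derivation:
Old min = -2 at index 1
Change at index 1: -2 -> 0
Index 1 WAS the min and new value 0 > old min -2. Must rescan other elements to find the new min.
Needs rescan: yes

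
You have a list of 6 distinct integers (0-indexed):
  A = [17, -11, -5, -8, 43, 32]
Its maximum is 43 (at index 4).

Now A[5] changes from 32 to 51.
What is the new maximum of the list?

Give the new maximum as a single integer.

Old max = 43 (at index 4)
Change: A[5] 32 -> 51
Changed element was NOT the old max.
  New max = max(old_max, new_val) = max(43, 51) = 51

Answer: 51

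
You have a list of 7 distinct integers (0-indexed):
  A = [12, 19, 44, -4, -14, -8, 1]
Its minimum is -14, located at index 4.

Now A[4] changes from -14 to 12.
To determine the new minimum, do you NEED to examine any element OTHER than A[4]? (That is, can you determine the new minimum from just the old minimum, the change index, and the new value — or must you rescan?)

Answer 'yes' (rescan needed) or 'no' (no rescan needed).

Old min = -14 at index 4
Change at index 4: -14 -> 12
Index 4 WAS the min and new value 12 > old min -14. Must rescan other elements to find the new min.
Needs rescan: yes

Answer: yes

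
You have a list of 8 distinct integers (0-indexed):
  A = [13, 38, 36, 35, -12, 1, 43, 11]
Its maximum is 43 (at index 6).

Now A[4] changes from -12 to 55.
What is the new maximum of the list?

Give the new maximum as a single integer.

Old max = 43 (at index 6)
Change: A[4] -12 -> 55
Changed element was NOT the old max.
  New max = max(old_max, new_val) = max(43, 55) = 55

Answer: 55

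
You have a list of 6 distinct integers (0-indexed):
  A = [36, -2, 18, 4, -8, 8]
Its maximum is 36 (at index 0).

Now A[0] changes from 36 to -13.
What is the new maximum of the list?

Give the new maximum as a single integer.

Answer: 18

Derivation:
Old max = 36 (at index 0)
Change: A[0] 36 -> -13
Changed element WAS the max -> may need rescan.
  Max of remaining elements: 18
  New max = max(-13, 18) = 18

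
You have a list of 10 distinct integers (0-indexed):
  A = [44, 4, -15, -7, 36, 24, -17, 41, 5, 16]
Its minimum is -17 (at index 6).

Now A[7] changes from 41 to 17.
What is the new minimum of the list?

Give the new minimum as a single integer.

Old min = -17 (at index 6)
Change: A[7] 41 -> 17
Changed element was NOT the old min.
  New min = min(old_min, new_val) = min(-17, 17) = -17

Answer: -17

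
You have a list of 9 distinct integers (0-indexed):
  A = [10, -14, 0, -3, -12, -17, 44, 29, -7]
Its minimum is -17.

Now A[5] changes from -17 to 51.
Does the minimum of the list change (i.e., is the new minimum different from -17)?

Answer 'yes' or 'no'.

Answer: yes

Derivation:
Old min = -17
Change: A[5] -17 -> 51
Changed element was the min; new min must be rechecked.
New min = -14; changed? yes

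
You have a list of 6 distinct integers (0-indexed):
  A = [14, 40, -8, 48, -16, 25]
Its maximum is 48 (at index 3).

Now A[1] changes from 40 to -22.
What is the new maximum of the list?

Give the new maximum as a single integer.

Old max = 48 (at index 3)
Change: A[1] 40 -> -22
Changed element was NOT the old max.
  New max = max(old_max, new_val) = max(48, -22) = 48

Answer: 48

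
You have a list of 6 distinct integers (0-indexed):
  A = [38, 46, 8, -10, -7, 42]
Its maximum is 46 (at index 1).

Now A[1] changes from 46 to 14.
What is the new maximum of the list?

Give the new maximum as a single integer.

Answer: 42

Derivation:
Old max = 46 (at index 1)
Change: A[1] 46 -> 14
Changed element WAS the max -> may need rescan.
  Max of remaining elements: 42
  New max = max(14, 42) = 42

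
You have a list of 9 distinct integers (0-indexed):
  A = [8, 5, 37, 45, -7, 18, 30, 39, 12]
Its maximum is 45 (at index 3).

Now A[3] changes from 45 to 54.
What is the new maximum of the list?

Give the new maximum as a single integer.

Old max = 45 (at index 3)
Change: A[3] 45 -> 54
Changed element WAS the max -> may need rescan.
  Max of remaining elements: 39
  New max = max(54, 39) = 54

Answer: 54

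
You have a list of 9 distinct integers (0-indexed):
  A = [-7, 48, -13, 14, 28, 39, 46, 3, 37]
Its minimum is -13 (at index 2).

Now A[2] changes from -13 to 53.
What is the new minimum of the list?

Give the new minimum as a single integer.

Old min = -13 (at index 2)
Change: A[2] -13 -> 53
Changed element WAS the min. Need to check: is 53 still <= all others?
  Min of remaining elements: -7
  New min = min(53, -7) = -7

Answer: -7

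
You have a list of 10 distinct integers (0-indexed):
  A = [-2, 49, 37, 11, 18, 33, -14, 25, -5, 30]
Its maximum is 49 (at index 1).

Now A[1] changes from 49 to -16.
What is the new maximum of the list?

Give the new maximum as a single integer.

Old max = 49 (at index 1)
Change: A[1] 49 -> -16
Changed element WAS the max -> may need rescan.
  Max of remaining elements: 37
  New max = max(-16, 37) = 37

Answer: 37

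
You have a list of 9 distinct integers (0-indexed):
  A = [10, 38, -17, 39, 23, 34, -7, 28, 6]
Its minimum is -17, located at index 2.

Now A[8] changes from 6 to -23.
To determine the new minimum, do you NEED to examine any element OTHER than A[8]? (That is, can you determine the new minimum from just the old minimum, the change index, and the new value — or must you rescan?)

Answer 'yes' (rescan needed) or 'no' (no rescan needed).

Old min = -17 at index 2
Change at index 8: 6 -> -23
Index 8 was NOT the min. New min = min(-17, -23). No rescan of other elements needed.
Needs rescan: no

Answer: no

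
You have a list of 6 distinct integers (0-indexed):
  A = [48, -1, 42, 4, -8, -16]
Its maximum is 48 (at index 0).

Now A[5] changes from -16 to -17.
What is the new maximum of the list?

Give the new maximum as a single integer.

Old max = 48 (at index 0)
Change: A[5] -16 -> -17
Changed element was NOT the old max.
  New max = max(old_max, new_val) = max(48, -17) = 48

Answer: 48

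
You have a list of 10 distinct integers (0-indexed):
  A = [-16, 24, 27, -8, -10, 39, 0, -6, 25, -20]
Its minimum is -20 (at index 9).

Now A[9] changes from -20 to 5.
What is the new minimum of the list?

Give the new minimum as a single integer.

Answer: -16

Derivation:
Old min = -20 (at index 9)
Change: A[9] -20 -> 5
Changed element WAS the min. Need to check: is 5 still <= all others?
  Min of remaining elements: -16
  New min = min(5, -16) = -16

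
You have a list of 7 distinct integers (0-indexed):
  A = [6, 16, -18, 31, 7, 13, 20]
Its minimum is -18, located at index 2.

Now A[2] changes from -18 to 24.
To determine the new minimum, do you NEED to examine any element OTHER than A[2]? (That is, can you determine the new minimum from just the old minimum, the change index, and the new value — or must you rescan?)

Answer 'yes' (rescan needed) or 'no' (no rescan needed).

Old min = -18 at index 2
Change at index 2: -18 -> 24
Index 2 WAS the min and new value 24 > old min -18. Must rescan other elements to find the new min.
Needs rescan: yes

Answer: yes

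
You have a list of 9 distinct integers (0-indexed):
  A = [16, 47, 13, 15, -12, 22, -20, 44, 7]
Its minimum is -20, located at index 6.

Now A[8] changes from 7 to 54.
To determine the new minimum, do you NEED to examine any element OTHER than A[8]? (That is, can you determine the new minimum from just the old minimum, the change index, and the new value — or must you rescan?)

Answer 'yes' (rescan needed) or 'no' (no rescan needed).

Answer: no

Derivation:
Old min = -20 at index 6
Change at index 8: 7 -> 54
Index 8 was NOT the min. New min = min(-20, 54). No rescan of other elements needed.
Needs rescan: no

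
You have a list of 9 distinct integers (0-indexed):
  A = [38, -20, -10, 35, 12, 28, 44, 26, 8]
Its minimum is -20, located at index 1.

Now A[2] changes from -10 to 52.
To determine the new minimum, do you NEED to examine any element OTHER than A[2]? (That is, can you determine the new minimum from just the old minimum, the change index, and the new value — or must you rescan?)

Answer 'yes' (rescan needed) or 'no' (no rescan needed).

Old min = -20 at index 1
Change at index 2: -10 -> 52
Index 2 was NOT the min. New min = min(-20, 52). No rescan of other elements needed.
Needs rescan: no

Answer: no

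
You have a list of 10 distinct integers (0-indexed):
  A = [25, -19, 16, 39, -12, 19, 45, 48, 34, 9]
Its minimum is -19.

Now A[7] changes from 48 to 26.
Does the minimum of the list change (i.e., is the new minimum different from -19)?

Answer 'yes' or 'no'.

Old min = -19
Change: A[7] 48 -> 26
Changed element was NOT the min; min changes only if 26 < -19.
New min = -19; changed? no

Answer: no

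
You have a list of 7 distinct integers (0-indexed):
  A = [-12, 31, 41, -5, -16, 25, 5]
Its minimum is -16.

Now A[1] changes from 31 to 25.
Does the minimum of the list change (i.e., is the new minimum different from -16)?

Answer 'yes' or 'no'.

Answer: no

Derivation:
Old min = -16
Change: A[1] 31 -> 25
Changed element was NOT the min; min changes only if 25 < -16.
New min = -16; changed? no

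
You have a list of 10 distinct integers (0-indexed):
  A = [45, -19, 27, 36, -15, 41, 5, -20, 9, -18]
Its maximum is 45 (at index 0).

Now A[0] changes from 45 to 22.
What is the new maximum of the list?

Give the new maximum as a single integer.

Old max = 45 (at index 0)
Change: A[0] 45 -> 22
Changed element WAS the max -> may need rescan.
  Max of remaining elements: 41
  New max = max(22, 41) = 41

Answer: 41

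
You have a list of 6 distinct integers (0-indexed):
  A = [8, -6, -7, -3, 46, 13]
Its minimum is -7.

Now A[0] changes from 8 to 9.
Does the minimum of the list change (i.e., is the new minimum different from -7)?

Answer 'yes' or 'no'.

Old min = -7
Change: A[0] 8 -> 9
Changed element was NOT the min; min changes only if 9 < -7.
New min = -7; changed? no

Answer: no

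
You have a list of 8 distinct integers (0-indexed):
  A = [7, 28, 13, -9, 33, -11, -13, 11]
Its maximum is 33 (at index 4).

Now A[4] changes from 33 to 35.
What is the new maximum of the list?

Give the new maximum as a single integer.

Answer: 35

Derivation:
Old max = 33 (at index 4)
Change: A[4] 33 -> 35
Changed element WAS the max -> may need rescan.
  Max of remaining elements: 28
  New max = max(35, 28) = 35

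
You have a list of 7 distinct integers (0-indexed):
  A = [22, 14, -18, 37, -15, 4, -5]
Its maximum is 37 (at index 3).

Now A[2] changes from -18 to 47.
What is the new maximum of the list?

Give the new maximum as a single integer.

Answer: 47

Derivation:
Old max = 37 (at index 3)
Change: A[2] -18 -> 47
Changed element was NOT the old max.
  New max = max(old_max, new_val) = max(37, 47) = 47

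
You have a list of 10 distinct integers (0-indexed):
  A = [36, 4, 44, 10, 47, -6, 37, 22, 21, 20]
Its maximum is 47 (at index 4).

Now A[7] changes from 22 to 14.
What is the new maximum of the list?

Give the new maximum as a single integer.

Old max = 47 (at index 4)
Change: A[7] 22 -> 14
Changed element was NOT the old max.
  New max = max(old_max, new_val) = max(47, 14) = 47

Answer: 47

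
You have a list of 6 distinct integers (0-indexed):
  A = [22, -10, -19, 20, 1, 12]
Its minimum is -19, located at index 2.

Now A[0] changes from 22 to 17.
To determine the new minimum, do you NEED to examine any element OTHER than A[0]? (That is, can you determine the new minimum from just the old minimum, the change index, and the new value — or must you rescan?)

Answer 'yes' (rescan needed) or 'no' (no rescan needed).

Answer: no

Derivation:
Old min = -19 at index 2
Change at index 0: 22 -> 17
Index 0 was NOT the min. New min = min(-19, 17). No rescan of other elements needed.
Needs rescan: no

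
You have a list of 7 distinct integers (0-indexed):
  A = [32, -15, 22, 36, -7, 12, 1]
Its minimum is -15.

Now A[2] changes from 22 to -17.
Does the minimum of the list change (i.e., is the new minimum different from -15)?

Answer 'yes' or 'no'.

Old min = -15
Change: A[2] 22 -> -17
Changed element was NOT the min; min changes only if -17 < -15.
New min = -17; changed? yes

Answer: yes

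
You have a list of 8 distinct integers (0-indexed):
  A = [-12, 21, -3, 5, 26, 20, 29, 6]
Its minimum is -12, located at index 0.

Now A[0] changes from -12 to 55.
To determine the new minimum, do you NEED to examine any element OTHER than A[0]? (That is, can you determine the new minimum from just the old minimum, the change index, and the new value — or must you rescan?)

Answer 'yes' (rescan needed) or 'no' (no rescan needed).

Old min = -12 at index 0
Change at index 0: -12 -> 55
Index 0 WAS the min and new value 55 > old min -12. Must rescan other elements to find the new min.
Needs rescan: yes

Answer: yes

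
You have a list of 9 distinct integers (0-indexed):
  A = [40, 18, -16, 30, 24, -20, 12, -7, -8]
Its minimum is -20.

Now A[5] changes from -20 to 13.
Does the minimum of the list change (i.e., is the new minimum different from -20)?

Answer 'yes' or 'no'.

Answer: yes

Derivation:
Old min = -20
Change: A[5] -20 -> 13
Changed element was the min; new min must be rechecked.
New min = -16; changed? yes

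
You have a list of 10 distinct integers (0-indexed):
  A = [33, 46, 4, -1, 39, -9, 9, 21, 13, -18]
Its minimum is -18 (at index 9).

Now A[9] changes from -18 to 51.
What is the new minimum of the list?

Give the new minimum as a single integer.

Answer: -9

Derivation:
Old min = -18 (at index 9)
Change: A[9] -18 -> 51
Changed element WAS the min. Need to check: is 51 still <= all others?
  Min of remaining elements: -9
  New min = min(51, -9) = -9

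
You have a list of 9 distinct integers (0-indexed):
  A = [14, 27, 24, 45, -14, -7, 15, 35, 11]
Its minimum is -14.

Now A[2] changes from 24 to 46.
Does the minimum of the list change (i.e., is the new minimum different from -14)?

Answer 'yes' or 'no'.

Old min = -14
Change: A[2] 24 -> 46
Changed element was NOT the min; min changes only if 46 < -14.
New min = -14; changed? no

Answer: no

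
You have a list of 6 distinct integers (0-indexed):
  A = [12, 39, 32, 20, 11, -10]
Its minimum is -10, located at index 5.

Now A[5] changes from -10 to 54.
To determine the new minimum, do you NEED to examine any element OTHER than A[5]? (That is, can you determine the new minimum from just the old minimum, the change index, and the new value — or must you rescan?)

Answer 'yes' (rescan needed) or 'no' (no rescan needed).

Answer: yes

Derivation:
Old min = -10 at index 5
Change at index 5: -10 -> 54
Index 5 WAS the min and new value 54 > old min -10. Must rescan other elements to find the new min.
Needs rescan: yes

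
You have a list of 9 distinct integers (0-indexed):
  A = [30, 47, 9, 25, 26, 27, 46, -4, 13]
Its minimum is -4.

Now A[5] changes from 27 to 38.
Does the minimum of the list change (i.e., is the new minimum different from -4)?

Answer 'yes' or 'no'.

Answer: no

Derivation:
Old min = -4
Change: A[5] 27 -> 38
Changed element was NOT the min; min changes only if 38 < -4.
New min = -4; changed? no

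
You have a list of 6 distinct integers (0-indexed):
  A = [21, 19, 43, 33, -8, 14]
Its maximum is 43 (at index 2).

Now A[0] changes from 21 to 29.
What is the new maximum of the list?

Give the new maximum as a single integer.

Old max = 43 (at index 2)
Change: A[0] 21 -> 29
Changed element was NOT the old max.
  New max = max(old_max, new_val) = max(43, 29) = 43

Answer: 43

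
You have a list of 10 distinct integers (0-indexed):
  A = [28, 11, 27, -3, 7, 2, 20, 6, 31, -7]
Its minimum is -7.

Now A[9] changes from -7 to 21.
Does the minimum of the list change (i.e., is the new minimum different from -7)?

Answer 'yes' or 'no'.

Answer: yes

Derivation:
Old min = -7
Change: A[9] -7 -> 21
Changed element was the min; new min must be rechecked.
New min = -3; changed? yes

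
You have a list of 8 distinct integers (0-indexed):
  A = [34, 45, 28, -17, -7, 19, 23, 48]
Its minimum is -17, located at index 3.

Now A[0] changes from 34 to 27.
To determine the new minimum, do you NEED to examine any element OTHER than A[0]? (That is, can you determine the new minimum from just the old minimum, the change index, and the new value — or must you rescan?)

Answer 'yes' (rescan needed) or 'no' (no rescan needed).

Answer: no

Derivation:
Old min = -17 at index 3
Change at index 0: 34 -> 27
Index 0 was NOT the min. New min = min(-17, 27). No rescan of other elements needed.
Needs rescan: no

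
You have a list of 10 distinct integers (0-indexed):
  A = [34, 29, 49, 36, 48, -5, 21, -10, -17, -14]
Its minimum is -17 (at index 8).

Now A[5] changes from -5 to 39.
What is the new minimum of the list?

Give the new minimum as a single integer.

Old min = -17 (at index 8)
Change: A[5] -5 -> 39
Changed element was NOT the old min.
  New min = min(old_min, new_val) = min(-17, 39) = -17

Answer: -17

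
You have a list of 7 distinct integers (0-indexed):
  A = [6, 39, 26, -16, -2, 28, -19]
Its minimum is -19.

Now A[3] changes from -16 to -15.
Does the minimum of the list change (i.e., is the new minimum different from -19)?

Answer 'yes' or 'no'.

Old min = -19
Change: A[3] -16 -> -15
Changed element was NOT the min; min changes only if -15 < -19.
New min = -19; changed? no

Answer: no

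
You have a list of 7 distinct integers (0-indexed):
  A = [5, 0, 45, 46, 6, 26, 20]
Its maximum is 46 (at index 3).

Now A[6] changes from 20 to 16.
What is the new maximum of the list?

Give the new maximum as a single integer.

Answer: 46

Derivation:
Old max = 46 (at index 3)
Change: A[6] 20 -> 16
Changed element was NOT the old max.
  New max = max(old_max, new_val) = max(46, 16) = 46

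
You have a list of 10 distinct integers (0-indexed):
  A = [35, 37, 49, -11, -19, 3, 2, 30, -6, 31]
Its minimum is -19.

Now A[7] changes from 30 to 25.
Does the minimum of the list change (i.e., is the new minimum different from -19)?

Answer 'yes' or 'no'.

Old min = -19
Change: A[7] 30 -> 25
Changed element was NOT the min; min changes only if 25 < -19.
New min = -19; changed? no

Answer: no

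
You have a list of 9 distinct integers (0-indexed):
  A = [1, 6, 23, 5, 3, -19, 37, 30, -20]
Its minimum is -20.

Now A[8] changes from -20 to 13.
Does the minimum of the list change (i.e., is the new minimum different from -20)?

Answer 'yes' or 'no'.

Old min = -20
Change: A[8] -20 -> 13
Changed element was the min; new min must be rechecked.
New min = -19; changed? yes

Answer: yes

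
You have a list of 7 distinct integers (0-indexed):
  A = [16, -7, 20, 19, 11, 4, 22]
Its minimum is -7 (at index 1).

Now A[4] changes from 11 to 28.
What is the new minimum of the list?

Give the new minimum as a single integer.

Answer: -7

Derivation:
Old min = -7 (at index 1)
Change: A[4] 11 -> 28
Changed element was NOT the old min.
  New min = min(old_min, new_val) = min(-7, 28) = -7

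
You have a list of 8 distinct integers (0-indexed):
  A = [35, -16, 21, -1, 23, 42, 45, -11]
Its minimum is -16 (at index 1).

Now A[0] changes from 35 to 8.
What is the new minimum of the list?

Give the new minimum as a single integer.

Answer: -16

Derivation:
Old min = -16 (at index 1)
Change: A[0] 35 -> 8
Changed element was NOT the old min.
  New min = min(old_min, new_val) = min(-16, 8) = -16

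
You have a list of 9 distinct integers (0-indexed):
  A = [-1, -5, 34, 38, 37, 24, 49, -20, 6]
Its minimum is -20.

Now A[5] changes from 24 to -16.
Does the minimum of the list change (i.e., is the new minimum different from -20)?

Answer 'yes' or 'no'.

Old min = -20
Change: A[5] 24 -> -16
Changed element was NOT the min; min changes only if -16 < -20.
New min = -20; changed? no

Answer: no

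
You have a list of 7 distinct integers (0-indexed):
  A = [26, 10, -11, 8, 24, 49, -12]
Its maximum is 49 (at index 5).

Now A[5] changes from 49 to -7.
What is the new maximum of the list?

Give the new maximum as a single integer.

Old max = 49 (at index 5)
Change: A[5] 49 -> -7
Changed element WAS the max -> may need rescan.
  Max of remaining elements: 26
  New max = max(-7, 26) = 26

Answer: 26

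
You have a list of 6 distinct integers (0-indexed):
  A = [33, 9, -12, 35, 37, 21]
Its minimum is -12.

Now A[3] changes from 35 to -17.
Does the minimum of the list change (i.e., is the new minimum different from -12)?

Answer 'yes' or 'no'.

Old min = -12
Change: A[3] 35 -> -17
Changed element was NOT the min; min changes only if -17 < -12.
New min = -17; changed? yes

Answer: yes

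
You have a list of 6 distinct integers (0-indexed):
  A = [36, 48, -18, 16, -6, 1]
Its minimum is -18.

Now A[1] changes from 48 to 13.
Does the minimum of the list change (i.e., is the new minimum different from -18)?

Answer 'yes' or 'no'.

Old min = -18
Change: A[1] 48 -> 13
Changed element was NOT the min; min changes only if 13 < -18.
New min = -18; changed? no

Answer: no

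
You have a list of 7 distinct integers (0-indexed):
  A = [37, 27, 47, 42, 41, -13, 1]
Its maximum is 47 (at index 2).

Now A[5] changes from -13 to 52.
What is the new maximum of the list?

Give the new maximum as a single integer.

Answer: 52

Derivation:
Old max = 47 (at index 2)
Change: A[5] -13 -> 52
Changed element was NOT the old max.
  New max = max(old_max, new_val) = max(47, 52) = 52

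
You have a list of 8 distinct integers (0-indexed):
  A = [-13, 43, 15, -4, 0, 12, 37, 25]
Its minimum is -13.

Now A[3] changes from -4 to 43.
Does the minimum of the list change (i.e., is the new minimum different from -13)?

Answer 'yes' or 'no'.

Old min = -13
Change: A[3] -4 -> 43
Changed element was NOT the min; min changes only if 43 < -13.
New min = -13; changed? no

Answer: no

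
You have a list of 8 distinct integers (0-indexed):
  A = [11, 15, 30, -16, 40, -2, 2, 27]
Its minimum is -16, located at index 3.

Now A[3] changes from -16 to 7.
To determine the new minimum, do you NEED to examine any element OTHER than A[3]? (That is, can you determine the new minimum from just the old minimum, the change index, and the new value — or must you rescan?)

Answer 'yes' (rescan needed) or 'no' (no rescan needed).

Answer: yes

Derivation:
Old min = -16 at index 3
Change at index 3: -16 -> 7
Index 3 WAS the min and new value 7 > old min -16. Must rescan other elements to find the new min.
Needs rescan: yes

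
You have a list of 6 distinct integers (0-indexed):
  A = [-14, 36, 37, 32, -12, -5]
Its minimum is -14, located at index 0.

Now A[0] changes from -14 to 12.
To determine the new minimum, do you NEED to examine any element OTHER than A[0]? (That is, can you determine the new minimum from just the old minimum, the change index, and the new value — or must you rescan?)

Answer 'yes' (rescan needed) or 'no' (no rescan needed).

Answer: yes

Derivation:
Old min = -14 at index 0
Change at index 0: -14 -> 12
Index 0 WAS the min and new value 12 > old min -14. Must rescan other elements to find the new min.
Needs rescan: yes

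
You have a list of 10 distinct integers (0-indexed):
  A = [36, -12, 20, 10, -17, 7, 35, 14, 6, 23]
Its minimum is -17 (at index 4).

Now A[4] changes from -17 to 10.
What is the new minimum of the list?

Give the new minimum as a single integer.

Old min = -17 (at index 4)
Change: A[4] -17 -> 10
Changed element WAS the min. Need to check: is 10 still <= all others?
  Min of remaining elements: -12
  New min = min(10, -12) = -12

Answer: -12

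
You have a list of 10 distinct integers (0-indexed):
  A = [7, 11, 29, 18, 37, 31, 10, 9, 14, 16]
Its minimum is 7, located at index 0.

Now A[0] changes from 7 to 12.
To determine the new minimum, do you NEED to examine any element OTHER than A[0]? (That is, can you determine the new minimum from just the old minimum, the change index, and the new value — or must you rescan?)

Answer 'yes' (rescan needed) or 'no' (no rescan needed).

Answer: yes

Derivation:
Old min = 7 at index 0
Change at index 0: 7 -> 12
Index 0 WAS the min and new value 12 > old min 7. Must rescan other elements to find the new min.
Needs rescan: yes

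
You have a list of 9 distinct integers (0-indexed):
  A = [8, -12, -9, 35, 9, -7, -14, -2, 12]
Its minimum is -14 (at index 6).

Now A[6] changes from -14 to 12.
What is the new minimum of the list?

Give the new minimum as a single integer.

Old min = -14 (at index 6)
Change: A[6] -14 -> 12
Changed element WAS the min. Need to check: is 12 still <= all others?
  Min of remaining elements: -12
  New min = min(12, -12) = -12

Answer: -12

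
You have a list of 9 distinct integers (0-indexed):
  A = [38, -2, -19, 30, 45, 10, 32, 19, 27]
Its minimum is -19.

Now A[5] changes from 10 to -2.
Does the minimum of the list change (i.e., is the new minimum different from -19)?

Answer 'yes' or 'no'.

Old min = -19
Change: A[5] 10 -> -2
Changed element was NOT the min; min changes only if -2 < -19.
New min = -19; changed? no

Answer: no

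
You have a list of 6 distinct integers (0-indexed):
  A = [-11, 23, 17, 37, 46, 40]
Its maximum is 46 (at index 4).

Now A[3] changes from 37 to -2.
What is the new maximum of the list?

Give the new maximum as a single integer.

Answer: 46

Derivation:
Old max = 46 (at index 4)
Change: A[3] 37 -> -2
Changed element was NOT the old max.
  New max = max(old_max, new_val) = max(46, -2) = 46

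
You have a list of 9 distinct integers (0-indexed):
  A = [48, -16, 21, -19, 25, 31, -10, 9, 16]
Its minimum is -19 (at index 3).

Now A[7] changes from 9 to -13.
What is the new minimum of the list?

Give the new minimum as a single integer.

Old min = -19 (at index 3)
Change: A[7] 9 -> -13
Changed element was NOT the old min.
  New min = min(old_min, new_val) = min(-19, -13) = -19

Answer: -19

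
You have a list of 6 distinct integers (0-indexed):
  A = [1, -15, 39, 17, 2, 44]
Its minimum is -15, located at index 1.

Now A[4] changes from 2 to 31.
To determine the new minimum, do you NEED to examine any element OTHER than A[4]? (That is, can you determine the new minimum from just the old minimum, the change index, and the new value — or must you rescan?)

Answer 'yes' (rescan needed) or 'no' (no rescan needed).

Answer: no

Derivation:
Old min = -15 at index 1
Change at index 4: 2 -> 31
Index 4 was NOT the min. New min = min(-15, 31). No rescan of other elements needed.
Needs rescan: no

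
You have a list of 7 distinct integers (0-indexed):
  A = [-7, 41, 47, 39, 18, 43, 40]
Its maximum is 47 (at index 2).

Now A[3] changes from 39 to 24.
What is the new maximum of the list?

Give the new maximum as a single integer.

Answer: 47

Derivation:
Old max = 47 (at index 2)
Change: A[3] 39 -> 24
Changed element was NOT the old max.
  New max = max(old_max, new_val) = max(47, 24) = 47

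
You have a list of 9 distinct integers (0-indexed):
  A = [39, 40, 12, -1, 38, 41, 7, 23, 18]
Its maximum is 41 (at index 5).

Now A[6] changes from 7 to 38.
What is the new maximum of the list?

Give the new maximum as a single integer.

Old max = 41 (at index 5)
Change: A[6] 7 -> 38
Changed element was NOT the old max.
  New max = max(old_max, new_val) = max(41, 38) = 41

Answer: 41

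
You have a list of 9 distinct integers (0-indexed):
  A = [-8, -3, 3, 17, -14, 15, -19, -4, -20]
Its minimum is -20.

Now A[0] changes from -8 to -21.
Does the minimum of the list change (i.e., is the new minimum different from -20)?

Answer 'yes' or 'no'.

Old min = -20
Change: A[0] -8 -> -21
Changed element was NOT the min; min changes only if -21 < -20.
New min = -21; changed? yes

Answer: yes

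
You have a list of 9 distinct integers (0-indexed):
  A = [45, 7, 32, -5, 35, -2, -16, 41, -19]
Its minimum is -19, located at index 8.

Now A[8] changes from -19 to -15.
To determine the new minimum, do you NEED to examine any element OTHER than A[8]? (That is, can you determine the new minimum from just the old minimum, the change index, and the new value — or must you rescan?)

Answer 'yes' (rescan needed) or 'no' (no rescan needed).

Answer: yes

Derivation:
Old min = -19 at index 8
Change at index 8: -19 -> -15
Index 8 WAS the min and new value -15 > old min -19. Must rescan other elements to find the new min.
Needs rescan: yes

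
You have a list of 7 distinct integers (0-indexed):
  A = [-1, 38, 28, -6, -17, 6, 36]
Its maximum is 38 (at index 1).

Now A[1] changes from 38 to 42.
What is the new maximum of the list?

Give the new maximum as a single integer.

Answer: 42

Derivation:
Old max = 38 (at index 1)
Change: A[1] 38 -> 42
Changed element WAS the max -> may need rescan.
  Max of remaining elements: 36
  New max = max(42, 36) = 42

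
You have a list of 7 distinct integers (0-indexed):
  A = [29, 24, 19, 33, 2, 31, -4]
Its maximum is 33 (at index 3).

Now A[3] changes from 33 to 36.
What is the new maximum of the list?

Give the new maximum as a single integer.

Answer: 36

Derivation:
Old max = 33 (at index 3)
Change: A[3] 33 -> 36
Changed element WAS the max -> may need rescan.
  Max of remaining elements: 31
  New max = max(36, 31) = 36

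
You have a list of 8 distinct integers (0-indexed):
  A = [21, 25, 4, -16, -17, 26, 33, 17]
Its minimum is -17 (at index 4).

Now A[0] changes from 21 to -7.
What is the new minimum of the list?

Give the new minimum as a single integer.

Answer: -17

Derivation:
Old min = -17 (at index 4)
Change: A[0] 21 -> -7
Changed element was NOT the old min.
  New min = min(old_min, new_val) = min(-17, -7) = -17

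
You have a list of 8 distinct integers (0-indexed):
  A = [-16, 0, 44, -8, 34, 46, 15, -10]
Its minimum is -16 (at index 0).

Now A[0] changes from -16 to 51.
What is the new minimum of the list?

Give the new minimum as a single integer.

Answer: -10

Derivation:
Old min = -16 (at index 0)
Change: A[0] -16 -> 51
Changed element WAS the min. Need to check: is 51 still <= all others?
  Min of remaining elements: -10
  New min = min(51, -10) = -10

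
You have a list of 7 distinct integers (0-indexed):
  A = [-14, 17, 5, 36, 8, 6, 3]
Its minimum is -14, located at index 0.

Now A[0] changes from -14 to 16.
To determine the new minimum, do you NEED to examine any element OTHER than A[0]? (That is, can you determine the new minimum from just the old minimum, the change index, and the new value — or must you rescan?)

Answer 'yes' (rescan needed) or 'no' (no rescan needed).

Old min = -14 at index 0
Change at index 0: -14 -> 16
Index 0 WAS the min and new value 16 > old min -14. Must rescan other elements to find the new min.
Needs rescan: yes

Answer: yes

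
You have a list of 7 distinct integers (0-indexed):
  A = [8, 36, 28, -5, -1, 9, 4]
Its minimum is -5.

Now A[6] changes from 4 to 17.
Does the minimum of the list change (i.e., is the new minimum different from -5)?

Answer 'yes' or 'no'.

Old min = -5
Change: A[6] 4 -> 17
Changed element was NOT the min; min changes only if 17 < -5.
New min = -5; changed? no

Answer: no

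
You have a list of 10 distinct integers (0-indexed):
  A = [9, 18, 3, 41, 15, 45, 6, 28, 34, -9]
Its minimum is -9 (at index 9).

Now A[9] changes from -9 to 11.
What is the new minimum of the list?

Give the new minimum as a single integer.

Answer: 3

Derivation:
Old min = -9 (at index 9)
Change: A[9] -9 -> 11
Changed element WAS the min. Need to check: is 11 still <= all others?
  Min of remaining elements: 3
  New min = min(11, 3) = 3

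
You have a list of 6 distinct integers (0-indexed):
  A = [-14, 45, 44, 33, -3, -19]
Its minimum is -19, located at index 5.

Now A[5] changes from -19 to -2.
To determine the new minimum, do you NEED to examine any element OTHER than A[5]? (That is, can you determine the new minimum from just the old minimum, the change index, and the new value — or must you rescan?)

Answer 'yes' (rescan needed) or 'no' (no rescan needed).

Answer: yes

Derivation:
Old min = -19 at index 5
Change at index 5: -19 -> -2
Index 5 WAS the min and new value -2 > old min -19. Must rescan other elements to find the new min.
Needs rescan: yes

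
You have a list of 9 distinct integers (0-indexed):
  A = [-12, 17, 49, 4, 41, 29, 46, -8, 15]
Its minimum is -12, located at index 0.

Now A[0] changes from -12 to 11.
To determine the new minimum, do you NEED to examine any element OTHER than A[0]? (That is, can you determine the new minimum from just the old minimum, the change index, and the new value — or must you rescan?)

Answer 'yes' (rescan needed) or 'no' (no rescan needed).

Old min = -12 at index 0
Change at index 0: -12 -> 11
Index 0 WAS the min and new value 11 > old min -12. Must rescan other elements to find the new min.
Needs rescan: yes

Answer: yes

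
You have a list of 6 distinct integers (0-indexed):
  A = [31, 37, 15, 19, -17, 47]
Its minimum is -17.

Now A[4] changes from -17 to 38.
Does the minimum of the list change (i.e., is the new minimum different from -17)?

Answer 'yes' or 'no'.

Answer: yes

Derivation:
Old min = -17
Change: A[4] -17 -> 38
Changed element was the min; new min must be rechecked.
New min = 15; changed? yes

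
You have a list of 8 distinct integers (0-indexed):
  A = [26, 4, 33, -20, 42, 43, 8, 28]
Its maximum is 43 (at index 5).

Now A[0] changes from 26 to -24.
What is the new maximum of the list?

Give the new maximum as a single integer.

Old max = 43 (at index 5)
Change: A[0] 26 -> -24
Changed element was NOT the old max.
  New max = max(old_max, new_val) = max(43, -24) = 43

Answer: 43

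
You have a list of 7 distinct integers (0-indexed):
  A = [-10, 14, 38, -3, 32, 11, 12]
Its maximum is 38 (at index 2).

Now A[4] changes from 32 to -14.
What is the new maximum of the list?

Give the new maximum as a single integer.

Answer: 38

Derivation:
Old max = 38 (at index 2)
Change: A[4] 32 -> -14
Changed element was NOT the old max.
  New max = max(old_max, new_val) = max(38, -14) = 38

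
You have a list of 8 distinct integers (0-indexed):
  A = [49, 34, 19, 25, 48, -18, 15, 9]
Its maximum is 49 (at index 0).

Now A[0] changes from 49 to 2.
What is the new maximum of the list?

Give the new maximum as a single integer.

Old max = 49 (at index 0)
Change: A[0] 49 -> 2
Changed element WAS the max -> may need rescan.
  Max of remaining elements: 48
  New max = max(2, 48) = 48

Answer: 48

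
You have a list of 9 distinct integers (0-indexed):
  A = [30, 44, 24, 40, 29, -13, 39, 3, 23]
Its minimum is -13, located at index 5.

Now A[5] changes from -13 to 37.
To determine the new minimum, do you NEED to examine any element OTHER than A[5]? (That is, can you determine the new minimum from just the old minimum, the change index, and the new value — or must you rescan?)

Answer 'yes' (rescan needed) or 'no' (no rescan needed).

Answer: yes

Derivation:
Old min = -13 at index 5
Change at index 5: -13 -> 37
Index 5 WAS the min and new value 37 > old min -13. Must rescan other elements to find the new min.
Needs rescan: yes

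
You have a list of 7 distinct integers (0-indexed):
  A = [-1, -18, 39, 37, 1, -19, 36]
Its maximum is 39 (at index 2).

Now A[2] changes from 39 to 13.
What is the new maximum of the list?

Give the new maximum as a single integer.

Answer: 37

Derivation:
Old max = 39 (at index 2)
Change: A[2] 39 -> 13
Changed element WAS the max -> may need rescan.
  Max of remaining elements: 37
  New max = max(13, 37) = 37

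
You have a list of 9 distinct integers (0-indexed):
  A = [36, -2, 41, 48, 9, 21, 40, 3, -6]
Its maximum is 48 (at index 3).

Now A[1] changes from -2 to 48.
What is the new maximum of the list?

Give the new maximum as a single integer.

Answer: 48

Derivation:
Old max = 48 (at index 3)
Change: A[1] -2 -> 48
Changed element was NOT the old max.
  New max = max(old_max, new_val) = max(48, 48) = 48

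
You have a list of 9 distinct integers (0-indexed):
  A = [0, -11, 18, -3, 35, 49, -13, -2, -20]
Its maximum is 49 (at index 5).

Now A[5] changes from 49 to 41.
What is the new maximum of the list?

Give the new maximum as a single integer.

Old max = 49 (at index 5)
Change: A[5] 49 -> 41
Changed element WAS the max -> may need rescan.
  Max of remaining elements: 35
  New max = max(41, 35) = 41

Answer: 41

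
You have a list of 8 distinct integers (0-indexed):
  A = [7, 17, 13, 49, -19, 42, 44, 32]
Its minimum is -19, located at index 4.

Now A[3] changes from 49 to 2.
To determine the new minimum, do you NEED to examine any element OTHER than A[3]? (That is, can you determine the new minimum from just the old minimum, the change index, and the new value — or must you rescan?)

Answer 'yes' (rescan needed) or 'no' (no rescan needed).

Answer: no

Derivation:
Old min = -19 at index 4
Change at index 3: 49 -> 2
Index 3 was NOT the min. New min = min(-19, 2). No rescan of other elements needed.
Needs rescan: no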